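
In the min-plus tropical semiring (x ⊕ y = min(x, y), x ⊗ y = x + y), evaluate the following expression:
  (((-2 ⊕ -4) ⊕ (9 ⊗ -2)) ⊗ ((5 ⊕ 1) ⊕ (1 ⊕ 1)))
(((-2 ⊕ -4) ⊕ (9 ⊗ -2)) ⊗ ((5 ⊕ 1) ⊕ (1 ⊕ 1))) = -3

Expand innermost to outermost. Recall ⊕ takes the minimum of its arguments and ⊗ takes their sum. Working out the expression (((-2 ⊕ -4) ⊕ (9 ⊗ -2)) ⊗ ((5 ⊕ 1) ⊕ (1 ⊕ 1))) gives -3.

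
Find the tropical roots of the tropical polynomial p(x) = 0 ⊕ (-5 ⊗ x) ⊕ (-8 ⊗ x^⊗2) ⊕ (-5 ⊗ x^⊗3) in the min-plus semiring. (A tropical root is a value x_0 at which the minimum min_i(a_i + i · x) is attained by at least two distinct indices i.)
Roots: {-3, 3, 5}

Each tropical root is a break point of the lower envelope of the lines y = a_i + i · x (there are 4 lines, with slopes 0, 1, ..., 3). Only the lines that attain the minimum somewhere contribute to roots; other lines are dominated. Here the surviving (envelope) indices are i = 3, i = 2, i = 1, i = 0.
Intersections between consecutive envelope lines give the roots: for adjacent envelope indices i < j the intersection is x = (a_i − a_j) / (j − i). Reading off the sorted break points: {-3, 3, 5}.
Verification: at each break x_0, at least two indices attain the minimum of min_i(a_i + i · x_0).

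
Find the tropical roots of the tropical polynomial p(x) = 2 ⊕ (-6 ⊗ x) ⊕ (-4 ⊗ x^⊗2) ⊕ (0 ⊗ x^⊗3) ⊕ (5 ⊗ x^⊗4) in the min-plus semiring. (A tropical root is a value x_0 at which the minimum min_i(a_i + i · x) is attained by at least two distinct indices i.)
Roots: {-5, -4, -2, 8}

Each tropical root is a break point of the lower envelope of the lines y = a_i + i · x (there are 5 lines, with slopes 0, 1, ..., 4). Only the lines that attain the minimum somewhere contribute to roots; other lines are dominated. Here the surviving (envelope) indices are i = 4, i = 3, i = 2, i = 1, i = 0.
Intersections between consecutive envelope lines give the roots: for adjacent envelope indices i < j the intersection is x = (a_i − a_j) / (j − i). Reading off the sorted break points: {-5, -4, -2, 8}.
Verification: at each break x_0, at least two indices attain the minimum of min_i(a_i + i · x_0).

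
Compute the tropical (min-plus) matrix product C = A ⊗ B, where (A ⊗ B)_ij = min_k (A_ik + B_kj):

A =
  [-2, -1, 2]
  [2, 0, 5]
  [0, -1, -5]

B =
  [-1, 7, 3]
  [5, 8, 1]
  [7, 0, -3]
A ⊗ B =
  [-3, 2, -1]
  [1, 5, 1]
  [-1, -5, -8]

Apply the min-plus product entry-by-entry:
  C[0][0] = min over k of (A[0][0] + B[0][0] = -2 + -1 = -3, A[0][1] + B[1][0] = -1 + 5 = 4, A[0][2] + B[2][0] = 2 + 7 = 9) = -3 (attained at k = 0)
  C[0][1] = min over k of (A[0][0] + B[0][1] = -2 + 7 = 5, A[0][1] + B[1][1] = -1 + 8 = 7, A[0][2] + B[2][1] = 2 + 0 = 2) = 2 (attained at k = 2)
  C[0][2] = min over k of (A[0][0] + B[0][2] = -2 + 3 = 1, A[0][1] + B[1][2] = -1 + 1 = 0, A[0][2] + B[2][2] = 2 + -3 = -1) = -1 (attained at k = 2)
  C[1][0] = min over k of (A[1][0] + B[0][0] = 2 + -1 = 1, A[1][1] + B[1][0] = 0 + 5 = 5, A[1][2] + B[2][0] = 5 + 7 = 12) = 1 (attained at k = 0)
  C[1][1] = min over k of (A[1][0] + B[0][1] = 2 + 7 = 9, A[1][1] + B[1][1] = 0 + 8 = 8, A[1][2] + B[2][1] = 5 + 0 = 5) = 5 (attained at k = 2)
  C[1][2] = min over k of (A[1][0] + B[0][2] = 2 + 3 = 5, A[1][1] + B[1][2] = 0 + 1 = 1, A[1][2] + B[2][2] = 5 + -3 = 2) = 1 (attained at k = 1)
  C[2][0] = min over k of (A[2][0] + B[0][0] = 0 + -1 = -1, A[2][1] + B[1][0] = -1 + 5 = 4, A[2][2] + B[2][0] = -5 + 7 = 2) = -1 (attained at k = 0)
  C[2][1] = min over k of (A[2][0] + B[0][1] = 0 + 7 = 7, A[2][1] + B[1][1] = -1 + 8 = 7, A[2][2] + B[2][1] = -5 + 0 = -5) = -5 (attained at k = 2)
  C[2][2] = min over k of (A[2][0] + B[0][2] = 0 + 3 = 3, A[2][1] + B[1][2] = -1 + 1 = 0, A[2][2] + B[2][2] = -5 + -3 = -8) = -8 (attained at k = 2)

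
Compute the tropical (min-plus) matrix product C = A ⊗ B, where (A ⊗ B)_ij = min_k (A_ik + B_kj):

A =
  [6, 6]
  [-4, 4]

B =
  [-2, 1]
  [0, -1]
A ⊗ B =
  [4, 5]
  [-6, -3]

Apply the min-plus product entry-by-entry:
  C[0][0] = min over k of (A[0][0] + B[0][0] = 6 + -2 = 4, A[0][1] + B[1][0] = 6 + 0 = 6) = 4 (attained at k = 0)
  C[0][1] = min over k of (A[0][0] + B[0][1] = 6 + 1 = 7, A[0][1] + B[1][1] = 6 + -1 = 5) = 5 (attained at k = 1)
  C[1][0] = min over k of (A[1][0] + B[0][0] = -4 + -2 = -6, A[1][1] + B[1][0] = 4 + 0 = 4) = -6 (attained at k = 0)
  C[1][1] = min over k of (A[1][0] + B[0][1] = -4 + 1 = -3, A[1][1] + B[1][1] = 4 + -1 = 3) = -3 (attained at k = 0)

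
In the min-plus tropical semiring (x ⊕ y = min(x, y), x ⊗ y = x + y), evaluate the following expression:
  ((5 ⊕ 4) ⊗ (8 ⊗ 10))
((5 ⊕ 4) ⊗ (8 ⊗ 10)) = 22

Expand innermost to outermost. Recall ⊕ takes the minimum of its arguments and ⊗ takes their sum. Working out the expression ((5 ⊕ 4) ⊗ (8 ⊗ 10)) gives 22.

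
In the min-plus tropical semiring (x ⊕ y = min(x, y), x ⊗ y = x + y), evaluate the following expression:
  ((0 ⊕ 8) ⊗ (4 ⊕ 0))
((0 ⊕ 8) ⊗ (4 ⊕ 0)) = 0

Expand innermost to outermost. Recall ⊕ takes the minimum of its arguments and ⊗ takes their sum. Working out the expression ((0 ⊕ 8) ⊗ (4 ⊕ 0)) gives 0.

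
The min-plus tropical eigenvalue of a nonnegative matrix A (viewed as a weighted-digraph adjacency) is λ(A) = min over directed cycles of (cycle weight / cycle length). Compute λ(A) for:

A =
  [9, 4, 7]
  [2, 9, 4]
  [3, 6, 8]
λ(A) = 3

Enumerate directed cycles and compute their means (weight / length). Sample:
  cycle 0 → 0: weight = 9, length = 1, mean = 9/1 ≈ 9.000
  cycle 1 → 1: weight = 9, length = 1, mean = 9/1 ≈ 9.000
  cycle 2 → 2: weight = 8, length = 1, mean = 8/1 ≈ 8.000
  cycle 0 → 1 → 0: weight = 6, length = 2, mean = 6/2 ≈ 3.000
  cycle 0 → 2 → 0: weight = 10, length = 2, mean = 10/2 ≈ 5.000
  cycle 1 → 0 → 1: weight = 6, length = 2, mean = 6/2 ≈ 3.000
Minimum mean = 3.000, attained e.g. along the cycle 0 → 1 → 0 with weight 6 and length 2. So λ(A) = 6/2 = 3.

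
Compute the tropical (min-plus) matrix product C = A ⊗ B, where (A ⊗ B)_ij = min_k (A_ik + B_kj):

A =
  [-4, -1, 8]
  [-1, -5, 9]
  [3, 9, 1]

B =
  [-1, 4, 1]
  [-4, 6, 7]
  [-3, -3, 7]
A ⊗ B =
  [-5, 0, -3]
  [-9, 1, 0]
  [-2, -2, 4]

Apply the min-plus product entry-by-entry:
  C[0][0] = min over k of (A[0][0] + B[0][0] = -4 + -1 = -5, A[0][1] + B[1][0] = -1 + -4 = -5, A[0][2] + B[2][0] = 8 + -3 = 5) = -5 (attained at k = 0)
  C[0][1] = min over k of (A[0][0] + B[0][1] = -4 + 4 = 0, A[0][1] + B[1][1] = -1 + 6 = 5, A[0][2] + B[2][1] = 8 + -3 = 5) = 0 (attained at k = 0)
  C[0][2] = min over k of (A[0][0] + B[0][2] = -4 + 1 = -3, A[0][1] + B[1][2] = -1 + 7 = 6, A[0][2] + B[2][2] = 8 + 7 = 15) = -3 (attained at k = 0)
  C[1][0] = min over k of (A[1][0] + B[0][0] = -1 + -1 = -2, A[1][1] + B[1][0] = -5 + -4 = -9, A[1][2] + B[2][0] = 9 + -3 = 6) = -9 (attained at k = 1)
  C[1][1] = min over k of (A[1][0] + B[0][1] = -1 + 4 = 3, A[1][1] + B[1][1] = -5 + 6 = 1, A[1][2] + B[2][1] = 9 + -3 = 6) = 1 (attained at k = 1)
  C[1][2] = min over k of (A[1][0] + B[0][2] = -1 + 1 = 0, A[1][1] + B[1][2] = -5 + 7 = 2, A[1][2] + B[2][2] = 9 + 7 = 16) = 0 (attained at k = 0)
  C[2][0] = min over k of (A[2][0] + B[0][0] = 3 + -1 = 2, A[2][1] + B[1][0] = 9 + -4 = 5, A[2][2] + B[2][0] = 1 + -3 = -2) = -2 (attained at k = 2)
  C[2][1] = min over k of (A[2][0] + B[0][1] = 3 + 4 = 7, A[2][1] + B[1][1] = 9 + 6 = 15, A[2][2] + B[2][1] = 1 + -3 = -2) = -2 (attained at k = 2)
  C[2][2] = min over k of (A[2][0] + B[0][2] = 3 + 1 = 4, A[2][1] + B[1][2] = 9 + 7 = 16, A[2][2] + B[2][2] = 1 + 7 = 8) = 4 (attained at k = 0)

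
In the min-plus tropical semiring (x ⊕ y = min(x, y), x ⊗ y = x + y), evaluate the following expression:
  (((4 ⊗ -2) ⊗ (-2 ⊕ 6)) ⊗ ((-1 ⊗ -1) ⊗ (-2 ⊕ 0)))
(((4 ⊗ -2) ⊗ (-2 ⊕ 6)) ⊗ ((-1 ⊗ -1) ⊗ (-2 ⊕ 0))) = -4

Expand innermost to outermost. Recall ⊕ takes the minimum of its arguments and ⊗ takes their sum. Working out the expression (((4 ⊗ -2) ⊗ (-2 ⊕ 6)) ⊗ ((-1 ⊗ -1) ⊗ (-2 ⊕ 0))) gives -4.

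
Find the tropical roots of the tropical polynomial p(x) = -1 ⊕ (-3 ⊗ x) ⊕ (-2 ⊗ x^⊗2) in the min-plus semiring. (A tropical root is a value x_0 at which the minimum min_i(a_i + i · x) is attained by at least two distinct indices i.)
Roots: {-1, 2}

Each tropical root is a break point of the lower envelope of the lines y = a_i + i · x (there are 3 lines, with slopes 0, 1, ..., 2). Only the lines that attain the minimum somewhere contribute to roots; other lines are dominated. Here the surviving (envelope) indices are i = 2, i = 1, i = 0.
Intersections between consecutive envelope lines give the roots: for adjacent envelope indices i < j the intersection is x = (a_i − a_j) / (j − i). Reading off the sorted break points: {-1, 2}.
Verification: at each break x_0, at least two indices attain the minimum of min_i(a_i + i · x_0).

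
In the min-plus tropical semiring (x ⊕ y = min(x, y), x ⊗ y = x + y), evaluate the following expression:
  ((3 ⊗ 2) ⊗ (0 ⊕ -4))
((3 ⊗ 2) ⊗ (0 ⊕ -4)) = 1

Expand innermost to outermost. Recall ⊕ takes the minimum of its arguments and ⊗ takes their sum. Working out the expression ((3 ⊗ 2) ⊗ (0 ⊕ -4)) gives 1.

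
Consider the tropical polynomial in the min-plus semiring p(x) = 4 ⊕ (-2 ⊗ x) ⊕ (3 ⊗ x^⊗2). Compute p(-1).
p(-1) = -3

A tropical monomial a ⊗ x^⊗i evaluates to a + i · x. Evaluating each term at x = -1:
  Term 0 contributes 4 + 0 · -1 = 4
  Term 1 contributes -2 + 1 · -1 = -3
  Term 2 contributes 3 + 2 · -1 = 1
p(-1) = ⊕ of these = min[4, -3, 1] = -3.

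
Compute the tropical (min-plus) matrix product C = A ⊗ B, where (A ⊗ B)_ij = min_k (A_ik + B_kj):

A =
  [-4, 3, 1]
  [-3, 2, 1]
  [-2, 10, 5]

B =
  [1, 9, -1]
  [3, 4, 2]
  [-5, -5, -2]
A ⊗ B =
  [-4, -4, -5]
  [-4, -4, -4]
  [-1, 0, -3]

Apply the min-plus product entry-by-entry:
  C[0][0] = min over k of (A[0][0] + B[0][0] = -4 + 1 = -3, A[0][1] + B[1][0] = 3 + 3 = 6, A[0][2] + B[2][0] = 1 + -5 = -4) = -4 (attained at k = 2)
  C[0][1] = min over k of (A[0][0] + B[0][1] = -4 + 9 = 5, A[0][1] + B[1][1] = 3 + 4 = 7, A[0][2] + B[2][1] = 1 + -5 = -4) = -4 (attained at k = 2)
  C[0][2] = min over k of (A[0][0] + B[0][2] = -4 + -1 = -5, A[0][1] + B[1][2] = 3 + 2 = 5, A[0][2] + B[2][2] = 1 + -2 = -1) = -5 (attained at k = 0)
  C[1][0] = min over k of (A[1][0] + B[0][0] = -3 + 1 = -2, A[1][1] + B[1][0] = 2 + 3 = 5, A[1][2] + B[2][0] = 1 + -5 = -4) = -4 (attained at k = 2)
  C[1][1] = min over k of (A[1][0] + B[0][1] = -3 + 9 = 6, A[1][1] + B[1][1] = 2 + 4 = 6, A[1][2] + B[2][1] = 1 + -5 = -4) = -4 (attained at k = 2)
  C[1][2] = min over k of (A[1][0] + B[0][2] = -3 + -1 = -4, A[1][1] + B[1][2] = 2 + 2 = 4, A[1][2] + B[2][2] = 1 + -2 = -1) = -4 (attained at k = 0)
  C[2][0] = min over k of (A[2][0] + B[0][0] = -2 + 1 = -1, A[2][1] + B[1][0] = 10 + 3 = 13, A[2][2] + B[2][0] = 5 + -5 = 0) = -1 (attained at k = 0)
  C[2][1] = min over k of (A[2][0] + B[0][1] = -2 + 9 = 7, A[2][1] + B[1][1] = 10 + 4 = 14, A[2][2] + B[2][1] = 5 + -5 = 0) = 0 (attained at k = 2)
  C[2][2] = min over k of (A[2][0] + B[0][2] = -2 + -1 = -3, A[2][1] + B[1][2] = 10 + 2 = 12, A[2][2] + B[2][2] = 5 + -2 = 3) = -3 (attained at k = 0)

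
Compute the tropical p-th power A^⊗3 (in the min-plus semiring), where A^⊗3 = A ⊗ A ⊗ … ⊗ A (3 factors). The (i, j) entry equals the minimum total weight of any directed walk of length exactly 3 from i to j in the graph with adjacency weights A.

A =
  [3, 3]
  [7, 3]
A^⊗3 =
  [9, 9]
  [13, 9]

Each entry (A^⊗3)_ij equals the minimum over all length-3 walks i = v_0 → v_1 → … → v_3 = j of Σ_t A[v_t][v_{t+1}]. For example, for (i, j) = (0, 1) we minimise over 4 possible intermediate vertex sequences; the minimum is 9, attained along the walk 0 → 0 → 0 → 1.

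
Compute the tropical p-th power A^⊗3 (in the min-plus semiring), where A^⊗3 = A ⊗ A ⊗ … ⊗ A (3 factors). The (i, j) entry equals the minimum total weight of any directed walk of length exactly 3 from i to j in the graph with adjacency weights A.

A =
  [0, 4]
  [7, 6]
A^⊗3 =
  [0, 4]
  [7, 11]

Each entry (A^⊗3)_ij equals the minimum over all length-3 walks i = v_0 → v_1 → … → v_3 = j of Σ_t A[v_t][v_{t+1}]. For example, for (i, j) = (0, 1) we minimise over 4 possible intermediate vertex sequences; the minimum is 4, attained along the walk 0 → 0 → 0 → 1.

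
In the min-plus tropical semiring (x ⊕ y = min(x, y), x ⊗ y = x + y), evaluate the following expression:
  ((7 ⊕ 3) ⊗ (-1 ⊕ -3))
((7 ⊕ 3) ⊗ (-1 ⊕ -3)) = 0

Expand innermost to outermost. Recall ⊕ takes the minimum of its arguments and ⊗ takes their sum. Working out the expression ((7 ⊕ 3) ⊗ (-1 ⊕ -3)) gives 0.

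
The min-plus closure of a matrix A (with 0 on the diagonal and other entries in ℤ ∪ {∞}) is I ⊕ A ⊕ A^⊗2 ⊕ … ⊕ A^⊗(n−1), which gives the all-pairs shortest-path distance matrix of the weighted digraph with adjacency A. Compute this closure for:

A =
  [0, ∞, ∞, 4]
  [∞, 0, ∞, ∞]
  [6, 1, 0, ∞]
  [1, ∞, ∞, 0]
Closure =
  [0, ∞, ∞, 4]
  [∞, 0, ∞, ∞]
  [6, 1, 0, 10]
  [1, ∞, ∞, 0]

This is the Floyd-Warshall all-pairs shortest-path computation. For each intermediate vertex k = 0, 1, …, 3, update dist[i][j] ← min(dist[i][j], dist[i][k] + dist[k][j]). The final matrix gives, for each (i, j), the minimum total weight of any directed path from i to j (possibly empty when i = j).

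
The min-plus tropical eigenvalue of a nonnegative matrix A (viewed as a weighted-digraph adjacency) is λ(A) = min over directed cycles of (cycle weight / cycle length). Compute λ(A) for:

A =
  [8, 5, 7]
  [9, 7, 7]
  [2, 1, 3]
λ(A) = 3

Enumerate directed cycles and compute their means (weight / length). Sample:
  cycle 0 → 0: weight = 8, length = 1, mean = 8/1 ≈ 8.000
  cycle 1 → 1: weight = 7, length = 1, mean = 7/1 ≈ 7.000
  cycle 2 → 2: weight = 3, length = 1, mean = 3/1 ≈ 3.000
  cycle 0 → 1 → 0: weight = 14, length = 2, mean = 14/2 ≈ 7.000
  cycle 0 → 2 → 0: weight = 9, length = 2, mean = 9/2 ≈ 4.500
  cycle 1 → 0 → 1: weight = 14, length = 2, mean = 14/2 ≈ 7.000
Minimum mean = 3.000, attained e.g. along the cycle 2 → 2 with weight 3 and length 1. So λ(A) = 3/1 = 3.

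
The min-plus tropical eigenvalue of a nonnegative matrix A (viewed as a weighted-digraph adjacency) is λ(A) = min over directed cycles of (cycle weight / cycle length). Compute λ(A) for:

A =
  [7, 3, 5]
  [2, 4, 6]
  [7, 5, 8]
λ(A) = 5/2

Enumerate directed cycles and compute their means (weight / length). Sample:
  cycle 0 → 0: weight = 7, length = 1, mean = 7/1 ≈ 7.000
  cycle 1 → 1: weight = 4, length = 1, mean = 4/1 ≈ 4.000
  cycle 2 → 2: weight = 8, length = 1, mean = 8/1 ≈ 8.000
  cycle 0 → 1 → 0: weight = 5, length = 2, mean = 5/2 ≈ 2.500
  cycle 0 → 2 → 0: weight = 12, length = 2, mean = 12/2 ≈ 6.000
  cycle 1 → 0 → 1: weight = 5, length = 2, mean = 5/2 ≈ 2.500
Minimum mean = 2.500, attained e.g. along the cycle 0 → 1 → 0 with weight 5 and length 2. So λ(A) = 5/2 = 5/2.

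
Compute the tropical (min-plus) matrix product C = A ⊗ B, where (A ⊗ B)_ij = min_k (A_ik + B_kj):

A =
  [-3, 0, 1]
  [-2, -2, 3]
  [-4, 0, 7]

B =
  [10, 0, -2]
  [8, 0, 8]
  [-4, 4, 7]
A ⊗ B =
  [-3, -3, -5]
  [-1, -2, -4]
  [3, -4, -6]

Apply the min-plus product entry-by-entry:
  C[0][0] = min over k of (A[0][0] + B[0][0] = -3 + 10 = 7, A[0][1] + B[1][0] = 0 + 8 = 8, A[0][2] + B[2][0] = 1 + -4 = -3) = -3 (attained at k = 2)
  C[0][1] = min over k of (A[0][0] + B[0][1] = -3 + 0 = -3, A[0][1] + B[1][1] = 0 + 0 = 0, A[0][2] + B[2][1] = 1 + 4 = 5) = -3 (attained at k = 0)
  C[0][2] = min over k of (A[0][0] + B[0][2] = -3 + -2 = -5, A[0][1] + B[1][2] = 0 + 8 = 8, A[0][2] + B[2][2] = 1 + 7 = 8) = -5 (attained at k = 0)
  C[1][0] = min over k of (A[1][0] + B[0][0] = -2 + 10 = 8, A[1][1] + B[1][0] = -2 + 8 = 6, A[1][2] + B[2][0] = 3 + -4 = -1) = -1 (attained at k = 2)
  C[1][1] = min over k of (A[1][0] + B[0][1] = -2 + 0 = -2, A[1][1] + B[1][1] = -2 + 0 = -2, A[1][2] + B[2][1] = 3 + 4 = 7) = -2 (attained at k = 0)
  C[1][2] = min over k of (A[1][0] + B[0][2] = -2 + -2 = -4, A[1][1] + B[1][2] = -2 + 8 = 6, A[1][2] + B[2][2] = 3 + 7 = 10) = -4 (attained at k = 0)
  C[2][0] = min over k of (A[2][0] + B[0][0] = -4 + 10 = 6, A[2][1] + B[1][0] = 0 + 8 = 8, A[2][2] + B[2][0] = 7 + -4 = 3) = 3 (attained at k = 2)
  C[2][1] = min over k of (A[2][0] + B[0][1] = -4 + 0 = -4, A[2][1] + B[1][1] = 0 + 0 = 0, A[2][2] + B[2][1] = 7 + 4 = 11) = -4 (attained at k = 0)
  C[2][2] = min over k of (A[2][0] + B[0][2] = -4 + -2 = -6, A[2][1] + B[1][2] = 0 + 8 = 8, A[2][2] + B[2][2] = 7 + 7 = 14) = -6 (attained at k = 0)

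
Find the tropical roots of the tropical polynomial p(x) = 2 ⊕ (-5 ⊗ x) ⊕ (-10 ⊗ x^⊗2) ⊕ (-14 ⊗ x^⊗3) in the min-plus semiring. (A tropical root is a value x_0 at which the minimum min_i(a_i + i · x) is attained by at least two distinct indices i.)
Roots: {4, 5, 7}

Each tropical root is a break point of the lower envelope of the lines y = a_i + i · x (there are 4 lines, with slopes 0, 1, ..., 3). Only the lines that attain the minimum somewhere contribute to roots; other lines are dominated. Here the surviving (envelope) indices are i = 3, i = 2, i = 1, i = 0.
Intersections between consecutive envelope lines give the roots: for adjacent envelope indices i < j the intersection is x = (a_i − a_j) / (j − i). Reading off the sorted break points: {4, 5, 7}.
Verification: at each break x_0, at least two indices attain the minimum of min_i(a_i + i · x_0).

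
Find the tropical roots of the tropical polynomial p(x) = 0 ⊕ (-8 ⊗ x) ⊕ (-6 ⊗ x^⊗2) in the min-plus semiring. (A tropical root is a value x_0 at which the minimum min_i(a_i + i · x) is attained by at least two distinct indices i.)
Roots: {-2, 8}

Each tropical root is a break point of the lower envelope of the lines y = a_i + i · x (there are 3 lines, with slopes 0, 1, ..., 2). Only the lines that attain the minimum somewhere contribute to roots; other lines are dominated. Here the surviving (envelope) indices are i = 2, i = 1, i = 0.
Intersections between consecutive envelope lines give the roots: for adjacent envelope indices i < j the intersection is x = (a_i − a_j) / (j − i). Reading off the sorted break points: {-2, 8}.
Verification: at each break x_0, at least two indices attain the minimum of min_i(a_i + i · x_0).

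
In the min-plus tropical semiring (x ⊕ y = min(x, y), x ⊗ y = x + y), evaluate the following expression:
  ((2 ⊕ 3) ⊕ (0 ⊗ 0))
((2 ⊕ 3) ⊕ (0 ⊗ 0)) = 0

Expand innermost to outermost. Recall ⊕ takes the minimum of its arguments and ⊗ takes their sum. Working out the expression ((2 ⊕ 3) ⊕ (0 ⊗ 0)) gives 0.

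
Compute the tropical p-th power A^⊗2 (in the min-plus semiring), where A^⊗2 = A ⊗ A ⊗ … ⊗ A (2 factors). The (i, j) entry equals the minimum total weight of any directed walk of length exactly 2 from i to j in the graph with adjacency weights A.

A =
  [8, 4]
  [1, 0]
A^⊗2 =
  [5, 4]
  [1, 0]

Each entry (A^⊗2)_ij equals the minimum over all length-2 walks i = v_0 → v_1 → … → v_2 = j of Σ_t A[v_t][v_{t+1}]. For example, for (i, j) = (0, 1) we minimise over 2 possible intermediate vertex sequences; the minimum is 4, attained along the walk 0 → 1 → 1.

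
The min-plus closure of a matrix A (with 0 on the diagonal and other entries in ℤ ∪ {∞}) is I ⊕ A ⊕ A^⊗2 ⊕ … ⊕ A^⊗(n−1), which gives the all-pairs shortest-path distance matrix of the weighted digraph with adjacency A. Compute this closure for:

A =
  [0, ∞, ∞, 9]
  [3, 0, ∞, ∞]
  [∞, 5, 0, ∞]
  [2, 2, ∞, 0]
Closure =
  [0, 11, ∞, 9]
  [3, 0, ∞, 12]
  [8, 5, 0, 17]
  [2, 2, ∞, 0]

This is the Floyd-Warshall all-pairs shortest-path computation. For each intermediate vertex k = 0, 1, …, 3, update dist[i][j] ← min(dist[i][j], dist[i][k] + dist[k][j]). The final matrix gives, for each (i, j), the minimum total weight of any directed path from i to j (possibly empty when i = j).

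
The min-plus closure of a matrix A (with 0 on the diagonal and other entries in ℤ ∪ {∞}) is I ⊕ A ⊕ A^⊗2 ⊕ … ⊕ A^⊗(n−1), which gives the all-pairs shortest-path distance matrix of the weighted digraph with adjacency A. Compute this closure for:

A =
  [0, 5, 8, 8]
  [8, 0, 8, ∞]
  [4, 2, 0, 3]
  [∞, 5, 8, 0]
Closure =
  [0, 5, 8, 8]
  [8, 0, 8, 11]
  [4, 2, 0, 3]
  [12, 5, 8, 0]

This is the Floyd-Warshall all-pairs shortest-path computation. For each intermediate vertex k = 0, 1, …, 3, update dist[i][j] ← min(dist[i][j], dist[i][k] + dist[k][j]). The final matrix gives, for each (i, j), the minimum total weight of any directed path from i to j (possibly empty when i = j).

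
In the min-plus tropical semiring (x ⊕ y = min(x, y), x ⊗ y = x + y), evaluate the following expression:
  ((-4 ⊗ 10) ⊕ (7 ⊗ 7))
((-4 ⊗ 10) ⊕ (7 ⊗ 7)) = 6

Expand innermost to outermost. Recall ⊕ takes the minimum of its arguments and ⊗ takes their sum. Working out the expression ((-4 ⊗ 10) ⊕ (7 ⊗ 7)) gives 6.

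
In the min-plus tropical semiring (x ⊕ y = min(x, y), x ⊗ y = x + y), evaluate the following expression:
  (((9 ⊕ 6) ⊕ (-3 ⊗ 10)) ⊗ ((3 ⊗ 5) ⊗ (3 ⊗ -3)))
(((9 ⊕ 6) ⊕ (-3 ⊗ 10)) ⊗ ((3 ⊗ 5) ⊗ (3 ⊗ -3))) = 14

Expand innermost to outermost. Recall ⊕ takes the minimum of its arguments and ⊗ takes their sum. Working out the expression (((9 ⊕ 6) ⊕ (-3 ⊗ 10)) ⊗ ((3 ⊗ 5) ⊗ (3 ⊗ -3))) gives 14.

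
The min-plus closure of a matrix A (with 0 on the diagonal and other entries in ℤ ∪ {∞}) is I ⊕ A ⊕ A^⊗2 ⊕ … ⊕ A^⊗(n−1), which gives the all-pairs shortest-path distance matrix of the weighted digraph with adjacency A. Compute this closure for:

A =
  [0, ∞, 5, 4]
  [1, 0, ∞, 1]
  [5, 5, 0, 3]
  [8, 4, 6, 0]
Closure =
  [0, 8, 5, 4]
  [1, 0, 6, 1]
  [5, 5, 0, 3]
  [5, 4, 6, 0]

This is the Floyd-Warshall all-pairs shortest-path computation. For each intermediate vertex k = 0, 1, …, 3, update dist[i][j] ← min(dist[i][j], dist[i][k] + dist[k][j]). The final matrix gives, for each (i, j), the minimum total weight of any directed path from i to j (possibly empty when i = j).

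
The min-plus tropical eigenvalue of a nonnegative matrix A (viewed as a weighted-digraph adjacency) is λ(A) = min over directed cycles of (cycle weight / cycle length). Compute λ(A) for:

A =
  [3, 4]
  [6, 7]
λ(A) = 3

Enumerate directed cycles and compute their means (weight / length). Sample:
  cycle 0 → 0: weight = 3, length = 1, mean = 3/1 ≈ 3.000
  cycle 1 → 1: weight = 7, length = 1, mean = 7/1 ≈ 7.000
  cycle 0 → 1 → 0: weight = 10, length = 2, mean = 10/2 ≈ 5.000
  cycle 1 → 0 → 1: weight = 10, length = 2, mean = 10/2 ≈ 5.000
Minimum mean = 3.000, attained e.g. along the cycle 0 → 0 with weight 3 and length 1. So λ(A) = 3/1 = 3.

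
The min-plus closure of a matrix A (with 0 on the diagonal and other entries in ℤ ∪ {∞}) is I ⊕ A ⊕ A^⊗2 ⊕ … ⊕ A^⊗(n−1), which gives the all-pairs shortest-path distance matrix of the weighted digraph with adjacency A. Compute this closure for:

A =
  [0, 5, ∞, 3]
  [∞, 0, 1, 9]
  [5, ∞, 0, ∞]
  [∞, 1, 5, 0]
Closure =
  [0, 4, 5, 3]
  [6, 0, 1, 9]
  [5, 9, 0, 8]
  [7, 1, 2, 0]

This is the Floyd-Warshall all-pairs shortest-path computation. For each intermediate vertex k = 0, 1, …, 3, update dist[i][j] ← min(dist[i][j], dist[i][k] + dist[k][j]). The final matrix gives, for each (i, j), the minimum total weight of any directed path from i to j (possibly empty when i = j).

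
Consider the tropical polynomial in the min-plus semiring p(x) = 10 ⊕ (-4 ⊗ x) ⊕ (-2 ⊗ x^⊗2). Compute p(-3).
p(-3) = -8

A tropical monomial a ⊗ x^⊗i evaluates to a + i · x. Evaluating each term at x = -3:
  Term 0 contributes 10 + 0 · -3 = 10
  Term 1 contributes -4 + 1 · -3 = -7
  Term 2 contributes -2 + 2 · -3 = -8
p(-3) = ⊕ of these = min[10, -7, -8] = -8.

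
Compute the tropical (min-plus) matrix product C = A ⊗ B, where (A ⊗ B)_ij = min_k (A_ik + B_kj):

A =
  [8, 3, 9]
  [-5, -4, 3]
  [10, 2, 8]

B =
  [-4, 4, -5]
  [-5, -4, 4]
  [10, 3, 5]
A ⊗ B =
  [-2, -1, 3]
  [-9, -8, -10]
  [-3, -2, 5]

Apply the min-plus product entry-by-entry:
  C[0][0] = min over k of (A[0][0] + B[0][0] = 8 + -4 = 4, A[0][1] + B[1][0] = 3 + -5 = -2, A[0][2] + B[2][0] = 9 + 10 = 19) = -2 (attained at k = 1)
  C[0][1] = min over k of (A[0][0] + B[0][1] = 8 + 4 = 12, A[0][1] + B[1][1] = 3 + -4 = -1, A[0][2] + B[2][1] = 9 + 3 = 12) = -1 (attained at k = 1)
  C[0][2] = min over k of (A[0][0] + B[0][2] = 8 + -5 = 3, A[0][1] + B[1][2] = 3 + 4 = 7, A[0][2] + B[2][2] = 9 + 5 = 14) = 3 (attained at k = 0)
  C[1][0] = min over k of (A[1][0] + B[0][0] = -5 + -4 = -9, A[1][1] + B[1][0] = -4 + -5 = -9, A[1][2] + B[2][0] = 3 + 10 = 13) = -9 (attained at k = 0)
  C[1][1] = min over k of (A[1][0] + B[0][1] = -5 + 4 = -1, A[1][1] + B[1][1] = -4 + -4 = -8, A[1][2] + B[2][1] = 3 + 3 = 6) = -8 (attained at k = 1)
  C[1][2] = min over k of (A[1][0] + B[0][2] = -5 + -5 = -10, A[1][1] + B[1][2] = -4 + 4 = 0, A[1][2] + B[2][2] = 3 + 5 = 8) = -10 (attained at k = 0)
  C[2][0] = min over k of (A[2][0] + B[0][0] = 10 + -4 = 6, A[2][1] + B[1][0] = 2 + -5 = -3, A[2][2] + B[2][0] = 8 + 10 = 18) = -3 (attained at k = 1)
  C[2][1] = min over k of (A[2][0] + B[0][1] = 10 + 4 = 14, A[2][1] + B[1][1] = 2 + -4 = -2, A[2][2] + B[2][1] = 8 + 3 = 11) = -2 (attained at k = 1)
  C[2][2] = min over k of (A[2][0] + B[0][2] = 10 + -5 = 5, A[2][1] + B[1][2] = 2 + 4 = 6, A[2][2] + B[2][2] = 8 + 5 = 13) = 5 (attained at k = 0)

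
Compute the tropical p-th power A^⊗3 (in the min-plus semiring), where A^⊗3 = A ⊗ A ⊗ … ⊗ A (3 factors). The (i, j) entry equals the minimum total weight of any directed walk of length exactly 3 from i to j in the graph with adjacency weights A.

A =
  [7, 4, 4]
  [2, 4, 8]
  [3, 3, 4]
A^⊗3 =
  [9, 10, 10]
  [8, 9, 10]
  [9, 9, 9]

Each entry (A^⊗3)_ij equals the minimum over all length-3 walks i = v_0 → v_1 → … → v_3 = j of Σ_t A[v_t][v_{t+1}]. For example, for (i, j) = (0, 2) we minimise over 9 possible intermediate vertex sequences; the minimum is 10, attained along the walk 0 → 1 → 0 → 2.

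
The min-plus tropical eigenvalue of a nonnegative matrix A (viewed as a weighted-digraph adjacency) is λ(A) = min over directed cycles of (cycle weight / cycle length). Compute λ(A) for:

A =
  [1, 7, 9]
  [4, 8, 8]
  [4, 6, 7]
λ(A) = 1

Enumerate directed cycles and compute their means (weight / length). Sample:
  cycle 0 → 0: weight = 1, length = 1, mean = 1/1 ≈ 1.000
  cycle 1 → 1: weight = 8, length = 1, mean = 8/1 ≈ 8.000
  cycle 2 → 2: weight = 7, length = 1, mean = 7/1 ≈ 7.000
  cycle 0 → 1 → 0: weight = 11, length = 2, mean = 11/2 ≈ 5.500
  cycle 0 → 2 → 0: weight = 13, length = 2, mean = 13/2 ≈ 6.500
  cycle 1 → 0 → 1: weight = 11, length = 2, mean = 11/2 ≈ 5.500
Minimum mean = 1.000, attained e.g. along the cycle 0 → 0 with weight 1 and length 1. So λ(A) = 1/1 = 1.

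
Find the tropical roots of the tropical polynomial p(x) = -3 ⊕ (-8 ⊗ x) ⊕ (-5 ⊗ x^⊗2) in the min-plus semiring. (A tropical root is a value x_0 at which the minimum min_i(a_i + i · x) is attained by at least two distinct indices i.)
Roots: {-3, 5}

Each tropical root is a break point of the lower envelope of the lines y = a_i + i · x (there are 3 lines, with slopes 0, 1, ..., 2). Only the lines that attain the minimum somewhere contribute to roots; other lines are dominated. Here the surviving (envelope) indices are i = 2, i = 1, i = 0.
Intersections between consecutive envelope lines give the roots: for adjacent envelope indices i < j the intersection is x = (a_i − a_j) / (j − i). Reading off the sorted break points: {-3, 5}.
Verification: at each break x_0, at least two indices attain the minimum of min_i(a_i + i · x_0).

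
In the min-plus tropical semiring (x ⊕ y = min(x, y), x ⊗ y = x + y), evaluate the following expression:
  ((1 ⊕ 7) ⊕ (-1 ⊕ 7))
((1 ⊕ 7) ⊕ (-1 ⊕ 7)) = -1

Expand innermost to outermost. Recall ⊕ takes the minimum of its arguments and ⊗ takes their sum. Working out the expression ((1 ⊕ 7) ⊕ (-1 ⊕ 7)) gives -1.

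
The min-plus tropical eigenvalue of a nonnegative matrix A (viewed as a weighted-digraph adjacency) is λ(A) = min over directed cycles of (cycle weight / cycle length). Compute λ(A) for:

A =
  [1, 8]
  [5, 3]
λ(A) = 1

Enumerate directed cycles and compute their means (weight / length). Sample:
  cycle 0 → 0: weight = 1, length = 1, mean = 1/1 ≈ 1.000
  cycle 1 → 1: weight = 3, length = 1, mean = 3/1 ≈ 3.000
  cycle 0 → 1 → 0: weight = 13, length = 2, mean = 13/2 ≈ 6.500
  cycle 1 → 0 → 1: weight = 13, length = 2, mean = 13/2 ≈ 6.500
Minimum mean = 1.000, attained e.g. along the cycle 0 → 0 with weight 1 and length 1. So λ(A) = 1/1 = 1.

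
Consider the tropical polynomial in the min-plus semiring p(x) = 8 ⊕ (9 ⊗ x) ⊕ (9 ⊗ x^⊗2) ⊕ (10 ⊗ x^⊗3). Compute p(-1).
p(-1) = 7

A tropical monomial a ⊗ x^⊗i evaluates to a + i · x. Evaluating each term at x = -1:
  Term 0 contributes 8 + 0 · -1 = 8
  Term 1 contributes 9 + 1 · -1 = 8
  Term 2 contributes 9 + 2 · -1 = 7
  Term 3 contributes 10 + 3 · -1 = 7
p(-1) = ⊕ of these = min[8, 8, 7, 7] = 7.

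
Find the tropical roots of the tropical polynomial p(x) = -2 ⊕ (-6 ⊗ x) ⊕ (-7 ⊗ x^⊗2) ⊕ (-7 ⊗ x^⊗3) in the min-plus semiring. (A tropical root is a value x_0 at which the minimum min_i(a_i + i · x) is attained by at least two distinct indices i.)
Roots: {0, 1, 4}

Each tropical root is a break point of the lower envelope of the lines y = a_i + i · x (there are 4 lines, with slopes 0, 1, ..., 3). Only the lines that attain the minimum somewhere contribute to roots; other lines are dominated. Here the surviving (envelope) indices are i = 3, i = 2, i = 1, i = 0.
Intersections between consecutive envelope lines give the roots: for adjacent envelope indices i < j the intersection is x = (a_i − a_j) / (j − i). Reading off the sorted break points: {0, 1, 4}.
Verification: at each break x_0, at least two indices attain the minimum of min_i(a_i + i · x_0).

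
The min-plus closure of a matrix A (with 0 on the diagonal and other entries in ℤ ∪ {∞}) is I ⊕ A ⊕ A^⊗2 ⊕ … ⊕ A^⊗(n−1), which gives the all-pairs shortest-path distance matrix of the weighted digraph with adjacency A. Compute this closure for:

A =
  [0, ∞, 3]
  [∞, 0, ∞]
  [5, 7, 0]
Closure =
  [0, 10, 3]
  [∞, 0, ∞]
  [5, 7, 0]

This is the Floyd-Warshall all-pairs shortest-path computation. For each intermediate vertex k = 0, 1, …, 2, update dist[i][j] ← min(dist[i][j], dist[i][k] + dist[k][j]). The final matrix gives, for each (i, j), the minimum total weight of any directed path from i to j (possibly empty when i = j).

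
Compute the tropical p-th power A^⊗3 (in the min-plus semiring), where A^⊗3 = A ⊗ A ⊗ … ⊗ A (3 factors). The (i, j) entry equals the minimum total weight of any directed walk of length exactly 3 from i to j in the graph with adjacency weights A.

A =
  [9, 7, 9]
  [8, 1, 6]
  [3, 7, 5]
A^⊗3 =
  [16, 9, 14]
  [10, 3, 8]
  [13, 9, 14]

Each entry (A^⊗3)_ij equals the minimum over all length-3 walks i = v_0 → v_1 → … → v_3 = j of Σ_t A[v_t][v_{t+1}]. For example, for (i, j) = (0, 2) we minimise over 9 possible intermediate vertex sequences; the minimum is 14, attained along the walk 0 → 1 → 1 → 2.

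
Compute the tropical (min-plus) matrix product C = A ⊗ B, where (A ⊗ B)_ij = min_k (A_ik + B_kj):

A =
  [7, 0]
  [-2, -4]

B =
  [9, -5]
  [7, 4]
A ⊗ B =
  [7, 2]
  [3, -7]

Apply the min-plus product entry-by-entry:
  C[0][0] = min over k of (A[0][0] + B[0][0] = 7 + 9 = 16, A[0][1] + B[1][0] = 0 + 7 = 7) = 7 (attained at k = 1)
  C[0][1] = min over k of (A[0][0] + B[0][1] = 7 + -5 = 2, A[0][1] + B[1][1] = 0 + 4 = 4) = 2 (attained at k = 0)
  C[1][0] = min over k of (A[1][0] + B[0][0] = -2 + 9 = 7, A[1][1] + B[1][0] = -4 + 7 = 3) = 3 (attained at k = 1)
  C[1][1] = min over k of (A[1][0] + B[0][1] = -2 + -5 = -7, A[1][1] + B[1][1] = -4 + 4 = 0) = -7 (attained at k = 0)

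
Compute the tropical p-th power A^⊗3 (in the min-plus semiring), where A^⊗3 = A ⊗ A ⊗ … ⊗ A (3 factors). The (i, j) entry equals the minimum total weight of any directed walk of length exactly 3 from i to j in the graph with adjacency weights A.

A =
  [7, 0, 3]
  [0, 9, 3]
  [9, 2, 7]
A^⊗3 =
  [5, 0, 3]
  [0, 5, 3]
  [9, 2, 5]

Each entry (A^⊗3)_ij equals the minimum over all length-3 walks i = v_0 → v_1 → … → v_3 = j of Σ_t A[v_t][v_{t+1}]. For example, for (i, j) = (0, 2) we minimise over 9 possible intermediate vertex sequences; the minimum is 3, attained along the walk 0 → 1 → 0 → 2.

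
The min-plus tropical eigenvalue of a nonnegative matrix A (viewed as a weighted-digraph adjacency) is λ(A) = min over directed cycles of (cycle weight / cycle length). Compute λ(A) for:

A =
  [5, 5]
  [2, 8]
λ(A) = 7/2

Enumerate directed cycles and compute their means (weight / length). Sample:
  cycle 0 → 0: weight = 5, length = 1, mean = 5/1 ≈ 5.000
  cycle 1 → 1: weight = 8, length = 1, mean = 8/1 ≈ 8.000
  cycle 0 → 1 → 0: weight = 7, length = 2, mean = 7/2 ≈ 3.500
  cycle 1 → 0 → 1: weight = 7, length = 2, mean = 7/2 ≈ 3.500
Minimum mean = 3.500, attained e.g. along the cycle 0 → 1 → 0 with weight 7 and length 2. So λ(A) = 7/2 = 7/2.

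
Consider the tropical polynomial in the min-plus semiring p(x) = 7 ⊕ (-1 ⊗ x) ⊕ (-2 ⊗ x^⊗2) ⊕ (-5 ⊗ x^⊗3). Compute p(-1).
p(-1) = -8

A tropical monomial a ⊗ x^⊗i evaluates to a + i · x. Evaluating each term at x = -1:
  Term 0 contributes 7 + 0 · -1 = 7
  Term 1 contributes -1 + 1 · -1 = -2
  Term 2 contributes -2 + 2 · -1 = -4
  Term 3 contributes -5 + 3 · -1 = -8
p(-1) = ⊕ of these = min[7, -2, -4, -8] = -8.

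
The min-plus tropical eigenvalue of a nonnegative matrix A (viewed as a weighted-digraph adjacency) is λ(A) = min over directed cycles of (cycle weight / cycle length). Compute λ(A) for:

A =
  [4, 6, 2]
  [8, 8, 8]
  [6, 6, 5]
λ(A) = 4

Enumerate directed cycles and compute their means (weight / length). Sample:
  cycle 0 → 0: weight = 4, length = 1, mean = 4/1 ≈ 4.000
  cycle 1 → 1: weight = 8, length = 1, mean = 8/1 ≈ 8.000
  cycle 2 → 2: weight = 5, length = 1, mean = 5/1 ≈ 5.000
  cycle 0 → 1 → 0: weight = 14, length = 2, mean = 14/2 ≈ 7.000
  cycle 0 → 2 → 0: weight = 8, length = 2, mean = 8/2 ≈ 4.000
  cycle 1 → 0 → 1: weight = 14, length = 2, mean = 14/2 ≈ 7.000
Minimum mean = 4.000, attained e.g. along the cycle 0 → 0 with weight 4 and length 1. So λ(A) = 4/1 = 4.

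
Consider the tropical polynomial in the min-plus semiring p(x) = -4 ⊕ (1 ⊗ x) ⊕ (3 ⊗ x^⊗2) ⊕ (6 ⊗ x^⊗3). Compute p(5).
p(5) = -4

A tropical monomial a ⊗ x^⊗i evaluates to a + i · x. Evaluating each term at x = 5:
  Term 0 contributes -4 + 0 · 5 = -4
  Term 1 contributes 1 + 1 · 5 = 6
  Term 2 contributes 3 + 2 · 5 = 13
  Term 3 contributes 6 + 3 · 5 = 21
p(5) = ⊕ of these = min[-4, 6, 13, 21] = -4.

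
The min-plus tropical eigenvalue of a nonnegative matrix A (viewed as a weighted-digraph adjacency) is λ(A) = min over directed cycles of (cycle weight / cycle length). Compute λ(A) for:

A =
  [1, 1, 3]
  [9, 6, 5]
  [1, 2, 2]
λ(A) = 1

Enumerate directed cycles and compute their means (weight / length). Sample:
  cycle 0 → 0: weight = 1, length = 1, mean = 1/1 ≈ 1.000
  cycle 1 → 1: weight = 6, length = 1, mean = 6/1 ≈ 6.000
  cycle 2 → 2: weight = 2, length = 1, mean = 2/1 ≈ 2.000
  cycle 0 → 1 → 0: weight = 10, length = 2, mean = 10/2 ≈ 5.000
  cycle 0 → 2 → 0: weight = 4, length = 2, mean = 4/2 ≈ 2.000
  cycle 1 → 0 → 1: weight = 10, length = 2, mean = 10/2 ≈ 5.000
Minimum mean = 1.000, attained e.g. along the cycle 0 → 0 with weight 1 and length 1. So λ(A) = 1/1 = 1.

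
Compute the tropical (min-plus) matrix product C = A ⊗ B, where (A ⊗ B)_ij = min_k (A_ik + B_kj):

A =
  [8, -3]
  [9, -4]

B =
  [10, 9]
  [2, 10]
A ⊗ B =
  [-1, 7]
  [-2, 6]

Apply the min-plus product entry-by-entry:
  C[0][0] = min over k of (A[0][0] + B[0][0] = 8 + 10 = 18, A[0][1] + B[1][0] = -3 + 2 = -1) = -1 (attained at k = 1)
  C[0][1] = min over k of (A[0][0] + B[0][1] = 8 + 9 = 17, A[0][1] + B[1][1] = -3 + 10 = 7) = 7 (attained at k = 1)
  C[1][0] = min over k of (A[1][0] + B[0][0] = 9 + 10 = 19, A[1][1] + B[1][0] = -4 + 2 = -2) = -2 (attained at k = 1)
  C[1][1] = min over k of (A[1][0] + B[0][1] = 9 + 9 = 18, A[1][1] + B[1][1] = -4 + 10 = 6) = 6 (attained at k = 1)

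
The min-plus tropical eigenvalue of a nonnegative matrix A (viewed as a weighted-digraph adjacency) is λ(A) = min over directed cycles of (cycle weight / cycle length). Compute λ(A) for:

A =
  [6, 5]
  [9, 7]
λ(A) = 6

Enumerate directed cycles and compute their means (weight / length). Sample:
  cycle 0 → 0: weight = 6, length = 1, mean = 6/1 ≈ 6.000
  cycle 1 → 1: weight = 7, length = 1, mean = 7/1 ≈ 7.000
  cycle 0 → 1 → 0: weight = 14, length = 2, mean = 14/2 ≈ 7.000
  cycle 1 → 0 → 1: weight = 14, length = 2, mean = 14/2 ≈ 7.000
Minimum mean = 6.000, attained e.g. along the cycle 0 → 0 with weight 6 and length 1. So λ(A) = 6/1 = 6.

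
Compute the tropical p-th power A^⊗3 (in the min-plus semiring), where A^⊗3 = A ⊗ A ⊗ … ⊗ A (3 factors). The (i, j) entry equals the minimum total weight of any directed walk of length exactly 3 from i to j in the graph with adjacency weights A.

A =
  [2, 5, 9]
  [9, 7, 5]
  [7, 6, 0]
A^⊗3 =
  [6, 9, 9]
  [12, 11, 5]
  [7, 6, 0]

Each entry (A^⊗3)_ij equals the minimum over all length-3 walks i = v_0 → v_1 → … → v_3 = j of Σ_t A[v_t][v_{t+1}]. For example, for (i, j) = (0, 2) we minimise over 9 possible intermediate vertex sequences; the minimum is 9, attained along the walk 0 → 2 → 2 → 2.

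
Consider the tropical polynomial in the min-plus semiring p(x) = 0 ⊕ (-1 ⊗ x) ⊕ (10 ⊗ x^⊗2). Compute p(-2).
p(-2) = -3

A tropical monomial a ⊗ x^⊗i evaluates to a + i · x. Evaluating each term at x = -2:
  Term 0 contributes 0 + 0 · -2 = 0
  Term 1 contributes -1 + 1 · -2 = -3
  Term 2 contributes 10 + 2 · -2 = 6
p(-2) = ⊕ of these = min[0, -3, 6] = -3.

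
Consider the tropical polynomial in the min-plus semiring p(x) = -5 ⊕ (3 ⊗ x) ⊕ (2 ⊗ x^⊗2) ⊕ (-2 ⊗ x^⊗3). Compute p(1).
p(1) = -5

A tropical monomial a ⊗ x^⊗i evaluates to a + i · x. Evaluating each term at x = 1:
  Term 0 contributes -5 + 0 · 1 = -5
  Term 1 contributes 3 + 1 · 1 = 4
  Term 2 contributes 2 + 2 · 1 = 4
  Term 3 contributes -2 + 3 · 1 = 1
p(1) = ⊕ of these = min[-5, 4, 4, 1] = -5.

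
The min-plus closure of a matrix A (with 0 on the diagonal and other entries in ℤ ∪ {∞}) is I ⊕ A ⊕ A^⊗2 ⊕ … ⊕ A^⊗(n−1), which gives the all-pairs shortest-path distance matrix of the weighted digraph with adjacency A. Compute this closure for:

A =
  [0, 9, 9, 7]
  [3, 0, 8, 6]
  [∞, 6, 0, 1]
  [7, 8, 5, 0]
Closure =
  [0, 9, 9, 7]
  [3, 0, 8, 6]
  [8, 6, 0, 1]
  [7, 8, 5, 0]

This is the Floyd-Warshall all-pairs shortest-path computation. For each intermediate vertex k = 0, 1, …, 3, update dist[i][j] ← min(dist[i][j], dist[i][k] + dist[k][j]). The final matrix gives, for each (i, j), the minimum total weight of any directed path from i to j (possibly empty when i = j).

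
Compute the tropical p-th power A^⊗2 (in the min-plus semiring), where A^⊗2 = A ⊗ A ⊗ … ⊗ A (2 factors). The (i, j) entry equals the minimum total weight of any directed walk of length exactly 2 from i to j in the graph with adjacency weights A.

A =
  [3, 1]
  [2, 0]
A^⊗2 =
  [3, 1]
  [2, 0]

Each entry (A^⊗2)_ij equals the minimum over all length-2 walks i = v_0 → v_1 → … → v_2 = j of Σ_t A[v_t][v_{t+1}]. For example, for (i, j) = (0, 1) we minimise over 2 possible intermediate vertex sequences; the minimum is 1, attained along the walk 0 → 1 → 1.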